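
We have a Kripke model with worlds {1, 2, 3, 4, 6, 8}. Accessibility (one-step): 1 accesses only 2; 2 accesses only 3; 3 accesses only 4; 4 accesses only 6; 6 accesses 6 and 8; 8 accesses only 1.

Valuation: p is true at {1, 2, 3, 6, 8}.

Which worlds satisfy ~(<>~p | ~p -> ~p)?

{3}

1: <>~p | ~p -> ~p is T. ✗
2: <>~p | ~p -> ~p is T. ✗
3: <>~p | ~p -> ~p is F. ✓
4: <>~p | ~p -> ~p is T. ✗
6: <>~p | ~p -> ~p is T. ✗
8: <>~p | ~p -> ~p is T. ✗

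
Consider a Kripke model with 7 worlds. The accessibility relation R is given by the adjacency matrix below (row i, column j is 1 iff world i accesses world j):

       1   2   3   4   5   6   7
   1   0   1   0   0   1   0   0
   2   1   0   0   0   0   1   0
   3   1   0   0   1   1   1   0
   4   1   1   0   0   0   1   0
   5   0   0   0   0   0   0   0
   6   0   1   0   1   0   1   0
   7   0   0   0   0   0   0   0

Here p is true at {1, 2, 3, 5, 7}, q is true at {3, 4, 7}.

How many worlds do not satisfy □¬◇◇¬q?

1: successors {2, 5}; ¬◇◇¬q there: 2:F, 5:T. ✗
2: successors {1, 6}; ¬◇◇¬q there: 1:F, 6:F. ✗
3: successors {1, 4, 5, 6}; ¬◇◇¬q there: 1:F, 4:F, 5:T, 6:F. ✗
4: successors {1, 2, 6}; ¬◇◇¬q there: 1:F, 2:F, 6:F. ✗
5: no successors, so □¬◇◇¬q holds vacuously. ✓
6: successors {2, 4, 6}; ¬◇◇¬q there: 2:F, 4:F, 6:F. ✗
7: no successors, so □¬◇◇¬q holds vacuously. ✓
Satisfying worlds: {5, 7}.
So □¬◇◇¬q fails at the other 5 worlds.

5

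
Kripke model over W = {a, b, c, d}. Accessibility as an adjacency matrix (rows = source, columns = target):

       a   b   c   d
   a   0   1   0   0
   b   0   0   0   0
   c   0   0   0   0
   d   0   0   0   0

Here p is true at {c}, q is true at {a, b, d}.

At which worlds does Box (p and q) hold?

a: successors {b}; p and q there: b:F. ✗
b: no successors, so Box (p and q) holds vacuously. ✓
c: no successors, so Box (p and q) holds vacuously. ✓
d: no successors, so Box (p and q) holds vacuously. ✓

{b, c, d}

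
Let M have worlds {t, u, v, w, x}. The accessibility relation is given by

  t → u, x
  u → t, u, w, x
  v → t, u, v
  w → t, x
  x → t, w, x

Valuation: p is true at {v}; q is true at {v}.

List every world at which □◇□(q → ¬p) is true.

t: successors {u, x}; ◇□(q → ¬p) there: u:T, x:T. ✓
u: successors {t, u, w, x}; ◇□(q → ¬p) there: t:T, u:T, w:T, x:T. ✓
v: successors {t, u, v}; ◇□(q → ¬p) there: t:T, u:T, v:T. ✓
w: successors {t, x}; ◇□(q → ¬p) there: t:T, x:T. ✓
x: successors {t, w, x}; ◇□(q → ¬p) there: t:T, w:T, x:T. ✓

{t, u, v, w, x}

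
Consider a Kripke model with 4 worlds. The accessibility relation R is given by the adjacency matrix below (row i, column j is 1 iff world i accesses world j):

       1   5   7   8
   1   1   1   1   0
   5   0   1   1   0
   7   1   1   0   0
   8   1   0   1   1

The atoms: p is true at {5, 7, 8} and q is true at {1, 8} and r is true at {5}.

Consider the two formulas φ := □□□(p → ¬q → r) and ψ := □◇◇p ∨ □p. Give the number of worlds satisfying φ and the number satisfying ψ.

0 and 4

For □□□(p → ¬q → r):
1: successors {1, 5, 7}; □□(p → ¬q → r) there: 1:F, 5:F, 7:F. ✗
5: successors {5, 7}; □□(p → ¬q → r) there: 5:F, 7:F. ✗
7: successors {1, 5}; □□(p → ¬q → r) there: 1:F, 5:F. ✗
8: successors {1, 7, 8}; □□(p → ¬q → r) there: 1:F, 7:F, 8:F. ✗
— 0 worlds.
For □◇◇p ∨ □p:
1: □◇◇p is T, □p is F. ✓
5: □◇◇p is T, □p is T. ✓
7: □◇◇p is T, □p is F. ✓
8: □◇◇p is T, □p is F. ✓
— 4 worlds.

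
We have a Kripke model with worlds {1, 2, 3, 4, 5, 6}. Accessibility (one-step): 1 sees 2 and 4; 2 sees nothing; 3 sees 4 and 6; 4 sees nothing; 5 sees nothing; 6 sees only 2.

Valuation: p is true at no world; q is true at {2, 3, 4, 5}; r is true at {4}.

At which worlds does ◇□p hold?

{1, 3, 6}

1: successors {2, 4}; □p there: 2:T, 4:T. ✓
2: no successors, so ◇□p fails. ✗
3: successors {4, 6}; □p there: 4:T, 6:F. ✓
4: no successors, so ◇□p fails. ✗
5: no successors, so ◇□p fails. ✗
6: successors {2}; □p there: 2:T. ✓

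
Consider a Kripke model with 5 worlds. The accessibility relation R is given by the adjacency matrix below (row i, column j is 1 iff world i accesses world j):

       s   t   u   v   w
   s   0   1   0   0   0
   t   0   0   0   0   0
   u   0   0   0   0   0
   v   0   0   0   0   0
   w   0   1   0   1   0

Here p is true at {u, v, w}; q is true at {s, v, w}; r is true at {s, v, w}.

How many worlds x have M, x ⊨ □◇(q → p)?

3

s: successors {t}; ◇(q → p) there: t:F. ✗
t: no successors, so □◇(q → p) holds vacuously. ✓
u: no successors, so □◇(q → p) holds vacuously. ✓
v: no successors, so □◇(q → p) holds vacuously. ✓
w: successors {t, v}; ◇(q → p) there: t:F, v:F. ✗
Satisfying worlds: {t, u, v}.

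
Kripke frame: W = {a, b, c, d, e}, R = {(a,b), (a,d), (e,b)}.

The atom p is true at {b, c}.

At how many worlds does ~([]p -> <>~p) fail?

1

a: []p -> <>~p is T. ✗
b: []p -> <>~p is F. ✓
c: []p -> <>~p is F. ✓
d: []p -> <>~p is F. ✓
e: []p -> <>~p is F. ✓
Satisfying worlds: {b, c, d, e}.
So ~([]p -> <>~p) fails at the other 1 world.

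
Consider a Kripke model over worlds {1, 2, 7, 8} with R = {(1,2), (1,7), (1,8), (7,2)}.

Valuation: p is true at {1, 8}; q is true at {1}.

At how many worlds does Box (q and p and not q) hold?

1: successors {2, 7, 8}; q and p and not q there: 2:F, 7:F, 8:F. ✗
2: no successors, so Box (q and p and not q) holds vacuously. ✓
7: successors {2}; q and p and not q there: 2:F. ✗
8: no successors, so Box (q and p and not q) holds vacuously. ✓
Satisfying worlds: {2, 8}.

2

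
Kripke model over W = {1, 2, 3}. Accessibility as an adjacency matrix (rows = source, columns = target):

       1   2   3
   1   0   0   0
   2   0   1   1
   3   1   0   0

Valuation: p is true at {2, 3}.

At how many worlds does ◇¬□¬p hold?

1

1: no successors, so ◇¬□¬p fails. ✗
2: successors {2, 3}; ¬□¬p there: 2:T, 3:F. ✓
3: successors {1}; ¬□¬p there: 1:F. ✗
Satisfying worlds: {2}.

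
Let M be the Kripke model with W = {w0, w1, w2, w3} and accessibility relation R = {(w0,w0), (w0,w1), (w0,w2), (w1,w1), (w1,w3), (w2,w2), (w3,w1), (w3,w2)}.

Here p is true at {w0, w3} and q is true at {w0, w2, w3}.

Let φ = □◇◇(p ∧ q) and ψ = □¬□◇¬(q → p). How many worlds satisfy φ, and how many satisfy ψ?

1 and 1

For □◇◇(p ∧ q):
w0: successors {w0, w1, w2}; ◇◇(p ∧ q) there: w0:T, w1:T, w2:F. ✗
w1: successors {w1, w3}; ◇◇(p ∧ q) there: w1:T, w3:T. ✓
w2: successors {w2}; ◇◇(p ∧ q) there: w2:F. ✗
w3: successors {w1, w2}; ◇◇(p ∧ q) there: w1:T, w2:F. ✗
— 1 world.
For □¬□◇¬(q → p):
w0: successors {w0, w1, w2}; ¬□◇¬(q → p) there: w0:T, w1:T, w2:F. ✗
w1: successors {w1, w3}; ¬□◇¬(q → p) there: w1:T, w3:T. ✓
w2: successors {w2}; ¬□◇¬(q → p) there: w2:F. ✗
w3: successors {w1, w2}; ¬□◇¬(q → p) there: w1:T, w2:F. ✗
— 1 world.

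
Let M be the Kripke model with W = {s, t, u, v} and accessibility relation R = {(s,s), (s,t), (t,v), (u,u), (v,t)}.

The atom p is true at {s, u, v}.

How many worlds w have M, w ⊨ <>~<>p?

1

s: successors {s, t}; ~<>p there: s:F, t:F. ✗
t: successors {v}; ~<>p there: v:T. ✓
u: successors {u}; ~<>p there: u:F. ✗
v: successors {t}; ~<>p there: t:F. ✗
Satisfying worlds: {t}.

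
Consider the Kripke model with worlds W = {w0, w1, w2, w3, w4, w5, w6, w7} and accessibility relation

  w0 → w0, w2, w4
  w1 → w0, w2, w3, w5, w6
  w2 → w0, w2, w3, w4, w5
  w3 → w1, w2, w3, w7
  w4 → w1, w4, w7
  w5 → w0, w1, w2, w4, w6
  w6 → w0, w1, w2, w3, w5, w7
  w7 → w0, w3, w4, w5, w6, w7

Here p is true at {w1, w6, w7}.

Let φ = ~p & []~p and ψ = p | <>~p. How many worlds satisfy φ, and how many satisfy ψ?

For ~p & []~p:
w0: ~p is T, []~p is T. ✓
w1: ~p is F, []~p is F. ✗
w2: ~p is T, []~p is T. ✓
w3: ~p is T, []~p is F. ✗
w4: ~p is T, []~p is F. ✗
w5: ~p is T, []~p is F. ✗
w6: ~p is F, []~p is F. ✗
w7: ~p is F, []~p is F. ✗
— 2 worlds.
For p | <>~p:
w0: p is F, <>~p is T. ✓
w1: p is T, <>~p is T. ✓
w2: p is F, <>~p is T. ✓
w3: p is F, <>~p is T. ✓
w4: p is F, <>~p is T. ✓
w5: p is F, <>~p is T. ✓
w6: p is T, <>~p is T. ✓
w7: p is T, <>~p is T. ✓
— 8 worlds.

2 and 8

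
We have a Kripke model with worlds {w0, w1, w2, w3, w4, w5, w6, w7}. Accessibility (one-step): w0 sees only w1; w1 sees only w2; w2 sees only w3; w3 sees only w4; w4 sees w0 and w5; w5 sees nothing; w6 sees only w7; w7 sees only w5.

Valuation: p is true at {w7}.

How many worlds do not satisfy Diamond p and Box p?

7

w0: Diamond p is F, Box p is F. ✗
w1: Diamond p is F, Box p is F. ✗
w2: Diamond p is F, Box p is F. ✗
w3: Diamond p is F, Box p is F. ✗
w4: Diamond p is F, Box p is F. ✗
w5: Diamond p is F, Box p is T. ✗
w6: Diamond p is T, Box p is T. ✓
w7: Diamond p is F, Box p is F. ✗
Satisfying worlds: {w6}.
So Diamond p and Box p fails at the other 7 worlds.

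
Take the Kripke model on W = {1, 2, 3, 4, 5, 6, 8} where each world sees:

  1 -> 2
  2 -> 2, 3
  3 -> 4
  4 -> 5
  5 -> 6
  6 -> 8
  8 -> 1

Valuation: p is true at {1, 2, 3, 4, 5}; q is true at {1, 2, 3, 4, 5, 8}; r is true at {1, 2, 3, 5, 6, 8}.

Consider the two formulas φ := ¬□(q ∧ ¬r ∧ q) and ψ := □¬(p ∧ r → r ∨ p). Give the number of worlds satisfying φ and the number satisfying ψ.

6 and 0

For ¬□(q ∧ ¬r ∧ q):
1: □(q ∧ ¬r ∧ q) is F. ✓
2: □(q ∧ ¬r ∧ q) is F. ✓
3: □(q ∧ ¬r ∧ q) is T. ✗
4: □(q ∧ ¬r ∧ q) is F. ✓
5: □(q ∧ ¬r ∧ q) is F. ✓
6: □(q ∧ ¬r ∧ q) is F. ✓
8: □(q ∧ ¬r ∧ q) is F. ✓
— 6 worlds.
For □¬(p ∧ r → r ∨ p):
1: successors {2}; ¬(p ∧ r → r ∨ p) there: 2:F. ✗
2: successors {2, 3}; ¬(p ∧ r → r ∨ p) there: 2:F, 3:F. ✗
3: successors {4}; ¬(p ∧ r → r ∨ p) there: 4:F. ✗
4: successors {5}; ¬(p ∧ r → r ∨ p) there: 5:F. ✗
5: successors {6}; ¬(p ∧ r → r ∨ p) there: 6:F. ✗
6: successors {8}; ¬(p ∧ r → r ∨ p) there: 8:F. ✗
8: successors {1}; ¬(p ∧ r → r ∨ p) there: 1:F. ✗
— 0 worlds.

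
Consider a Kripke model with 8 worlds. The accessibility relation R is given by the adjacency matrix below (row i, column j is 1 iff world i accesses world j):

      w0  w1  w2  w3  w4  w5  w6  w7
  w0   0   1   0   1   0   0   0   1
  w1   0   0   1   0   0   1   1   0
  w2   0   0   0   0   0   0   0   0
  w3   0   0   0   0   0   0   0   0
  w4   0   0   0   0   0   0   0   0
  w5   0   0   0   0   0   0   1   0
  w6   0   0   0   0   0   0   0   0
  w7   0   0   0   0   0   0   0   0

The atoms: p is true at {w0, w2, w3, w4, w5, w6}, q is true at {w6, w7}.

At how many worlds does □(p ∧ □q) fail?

w0: successors {w1, w3, w7}; p ∧ □q there: w1:F, w3:T, w7:F. ✗
w1: successors {w2, w5, w6}; p ∧ □q there: w2:T, w5:T, w6:T. ✓
w2: no successors, so □(p ∧ □q) holds vacuously. ✓
w3: no successors, so □(p ∧ □q) holds vacuously. ✓
w4: no successors, so □(p ∧ □q) holds vacuously. ✓
w5: successors {w6}; p ∧ □q there: w6:T. ✓
w6: no successors, so □(p ∧ □q) holds vacuously. ✓
w7: no successors, so □(p ∧ □q) holds vacuously. ✓
Satisfying worlds: {w1, w2, w3, w4, w5, w6, w7}.
So □(p ∧ □q) fails at the other 1 world.

1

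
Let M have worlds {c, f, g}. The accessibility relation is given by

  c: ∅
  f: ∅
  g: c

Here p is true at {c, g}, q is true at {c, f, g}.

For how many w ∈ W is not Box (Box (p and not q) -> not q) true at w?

1

c: Box (Box (p and not q) -> not q) is T. ✗
f: Box (Box (p and not q) -> not q) is T. ✗
g: Box (Box (p and not q) -> not q) is F. ✓
Satisfying worlds: {g}.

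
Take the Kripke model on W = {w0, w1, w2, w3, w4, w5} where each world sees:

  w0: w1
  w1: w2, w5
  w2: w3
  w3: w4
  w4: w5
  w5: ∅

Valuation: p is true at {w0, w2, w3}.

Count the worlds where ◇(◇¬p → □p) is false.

w0: successors {w1}; ◇¬p → □p there: w1:F. ✗
w1: successors {w2, w5}; ◇¬p → □p there: w2:T, w5:T. ✓
w2: successors {w3}; ◇¬p → □p there: w3:F. ✗
w3: successors {w4}; ◇¬p → □p there: w4:F. ✗
w4: successors {w5}; ◇¬p → □p there: w5:T. ✓
w5: no successors, so ◇(◇¬p → □p) fails. ✗
Satisfying worlds: {w1, w4}.
So ◇(◇¬p → □p) fails at the other 4 worlds.

4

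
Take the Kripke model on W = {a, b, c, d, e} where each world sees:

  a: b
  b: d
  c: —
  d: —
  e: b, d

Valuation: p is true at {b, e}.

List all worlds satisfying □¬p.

a: successors {b}; ¬p there: b:F. ✗
b: successors {d}; ¬p there: d:T. ✓
c: no successors, so □¬p holds vacuously. ✓
d: no successors, so □¬p holds vacuously. ✓
e: successors {b, d}; ¬p there: b:F, d:T. ✗

{b, c, d}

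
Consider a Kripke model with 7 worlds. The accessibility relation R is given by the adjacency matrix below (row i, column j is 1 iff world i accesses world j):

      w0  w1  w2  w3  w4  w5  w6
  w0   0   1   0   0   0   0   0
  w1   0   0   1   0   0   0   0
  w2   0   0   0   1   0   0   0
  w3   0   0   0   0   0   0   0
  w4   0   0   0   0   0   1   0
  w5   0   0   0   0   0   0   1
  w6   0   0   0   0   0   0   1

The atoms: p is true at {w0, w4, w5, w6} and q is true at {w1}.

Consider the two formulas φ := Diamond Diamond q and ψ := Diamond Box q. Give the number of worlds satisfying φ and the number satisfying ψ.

For Diamond Diamond q:
w0: successors {w1}; Diamond q there: w1:F. ✗
w1: successors {w2}; Diamond q there: w2:F. ✗
w2: successors {w3}; Diamond q there: w3:F. ✗
w3: no successors, so Diamond Diamond q fails. ✗
w4: successors {w5}; Diamond q there: w5:F. ✗
w5: successors {w6}; Diamond q there: w6:F. ✗
w6: successors {w6}; Diamond q there: w6:F. ✗
— 0 worlds.
For Diamond Box q:
w0: successors {w1}; Box q there: w1:F. ✗
w1: successors {w2}; Box q there: w2:F. ✗
w2: successors {w3}; Box q there: w3:T. ✓
w3: no successors, so Diamond Box q fails. ✗
w4: successors {w5}; Box q there: w5:F. ✗
w5: successors {w6}; Box q there: w6:F. ✗
w6: successors {w6}; Box q there: w6:F. ✗
— 1 world.

0 and 1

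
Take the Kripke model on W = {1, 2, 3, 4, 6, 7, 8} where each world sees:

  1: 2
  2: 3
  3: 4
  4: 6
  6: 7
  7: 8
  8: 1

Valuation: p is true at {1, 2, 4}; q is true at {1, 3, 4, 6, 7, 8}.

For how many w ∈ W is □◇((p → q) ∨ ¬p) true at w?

6

1: successors {2}; ◇((p → q) ∨ ¬p) there: 2:T. ✓
2: successors {3}; ◇((p → q) ∨ ¬p) there: 3:T. ✓
3: successors {4}; ◇((p → q) ∨ ¬p) there: 4:T. ✓
4: successors {6}; ◇((p → q) ∨ ¬p) there: 6:T. ✓
6: successors {7}; ◇((p → q) ∨ ¬p) there: 7:T. ✓
7: successors {8}; ◇((p → q) ∨ ¬p) there: 8:T. ✓
8: successors {1}; ◇((p → q) ∨ ¬p) there: 1:F. ✗
Satisfying worlds: {1, 2, 3, 4, 6, 7}.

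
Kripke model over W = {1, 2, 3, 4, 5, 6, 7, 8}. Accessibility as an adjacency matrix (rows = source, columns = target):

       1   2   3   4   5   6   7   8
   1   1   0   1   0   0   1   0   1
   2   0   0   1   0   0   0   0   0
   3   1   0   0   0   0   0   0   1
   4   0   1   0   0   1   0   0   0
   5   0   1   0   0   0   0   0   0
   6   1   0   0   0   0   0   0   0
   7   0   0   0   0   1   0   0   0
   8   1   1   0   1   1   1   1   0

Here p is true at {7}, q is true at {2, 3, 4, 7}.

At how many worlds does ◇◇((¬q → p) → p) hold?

1: successors {1, 3, 6, 8}; ◇((¬q → p) → p) there: 1:T, 3:T, 6:T, 8:T. ✓
2: successors {3}; ◇((¬q → p) → p) there: 3:T. ✓
3: successors {1, 8}; ◇((¬q → p) → p) there: 1:T, 8:T. ✓
4: successors {2, 5}; ◇((¬q → p) → p) there: 2:F, 5:F. ✗
5: successors {2}; ◇((¬q → p) → p) there: 2:F. ✗
6: successors {1}; ◇((¬q → p) → p) there: 1:T. ✓
7: successors {5}; ◇((¬q → p) → p) there: 5:F. ✗
8: successors {1, 2, 4, 5, 6, 7}; ◇((¬q → p) → p) there: 1:T, 2:F, 4:T, 5:F, 6:T, 7:T. ✓
Satisfying worlds: {1, 2, 3, 6, 8}.

5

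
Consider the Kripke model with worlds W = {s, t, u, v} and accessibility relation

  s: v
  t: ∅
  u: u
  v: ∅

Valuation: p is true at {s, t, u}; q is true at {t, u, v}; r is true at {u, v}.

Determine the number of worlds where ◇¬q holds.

0

s: successors {v}; ¬q there: v:F. ✗
t: no successors, so ◇¬q fails. ✗
u: successors {u}; ¬q there: u:F. ✗
v: no successors, so ◇¬q fails. ✗
Satisfying worlds: ∅.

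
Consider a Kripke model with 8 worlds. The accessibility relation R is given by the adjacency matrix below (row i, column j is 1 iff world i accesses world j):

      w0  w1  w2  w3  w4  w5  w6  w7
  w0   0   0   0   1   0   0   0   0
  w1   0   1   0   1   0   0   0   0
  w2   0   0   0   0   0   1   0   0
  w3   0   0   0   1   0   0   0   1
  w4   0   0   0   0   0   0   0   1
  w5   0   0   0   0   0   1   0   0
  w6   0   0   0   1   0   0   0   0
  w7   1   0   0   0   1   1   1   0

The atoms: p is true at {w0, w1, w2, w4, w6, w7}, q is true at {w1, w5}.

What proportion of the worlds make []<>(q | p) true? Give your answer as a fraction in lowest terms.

7/8

w0: successors {w3}; <>(q | p) there: w3:T. ✓
w1: successors {w1, w3}; <>(q | p) there: w1:T, w3:T. ✓
w2: successors {w5}; <>(q | p) there: w5:T. ✓
w3: successors {w3, w7}; <>(q | p) there: w3:T, w7:T. ✓
w4: successors {w7}; <>(q | p) there: w7:T. ✓
w5: successors {w5}; <>(q | p) there: w5:T. ✓
w6: successors {w3}; <>(q | p) there: w3:T. ✓
w7: successors {w0, w4, w5, w6}; <>(q | p) there: w0:F, w4:T, w5:T, w6:F. ✗
That's 7 of 8 worlds, so 7/8.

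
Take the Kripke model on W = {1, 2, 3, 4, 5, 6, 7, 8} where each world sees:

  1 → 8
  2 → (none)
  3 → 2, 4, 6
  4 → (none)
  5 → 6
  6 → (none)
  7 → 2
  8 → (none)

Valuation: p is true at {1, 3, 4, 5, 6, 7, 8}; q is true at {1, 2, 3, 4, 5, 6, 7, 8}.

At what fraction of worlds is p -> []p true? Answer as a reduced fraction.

1: p is T, []p is T. ✓
2: p is F, []p is T. ✓
3: p is T, []p is F. ✗
4: p is T, []p is T. ✓
5: p is T, []p is T. ✓
6: p is T, []p is T. ✓
7: p is T, []p is F. ✗
8: p is T, []p is T. ✓
That's 6 of 8 worlds, so 6/8 = 3/4.

3/4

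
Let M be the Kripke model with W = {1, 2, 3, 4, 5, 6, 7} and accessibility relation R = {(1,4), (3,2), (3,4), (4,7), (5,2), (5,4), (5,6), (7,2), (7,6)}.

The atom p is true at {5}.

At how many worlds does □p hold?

1: successors {4}; p there: 4:F. ✗
2: no successors, so □p holds vacuously. ✓
3: successors {2, 4}; p there: 2:F, 4:F. ✗
4: successors {7}; p there: 7:F. ✗
5: successors {2, 4, 6}; p there: 2:F, 4:F, 6:F. ✗
6: no successors, so □p holds vacuously. ✓
7: successors {2, 6}; p there: 2:F, 6:F. ✗
Satisfying worlds: {2, 6}.

2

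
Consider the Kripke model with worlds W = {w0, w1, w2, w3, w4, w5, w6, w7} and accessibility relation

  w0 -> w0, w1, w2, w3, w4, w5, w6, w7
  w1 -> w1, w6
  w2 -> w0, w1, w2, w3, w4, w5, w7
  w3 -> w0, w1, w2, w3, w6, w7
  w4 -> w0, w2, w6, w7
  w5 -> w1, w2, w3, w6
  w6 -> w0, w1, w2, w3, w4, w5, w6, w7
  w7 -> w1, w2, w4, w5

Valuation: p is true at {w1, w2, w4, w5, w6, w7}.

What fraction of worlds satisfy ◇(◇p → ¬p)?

w0: successors {w0, w1, w2, w3, w4, w5, w6, w7}; ◇p → ¬p there: w0:T, w1:F, w2:F, w3:T, w4:F, w5:F, w6:F, w7:F. ✓
w1: successors {w1, w6}; ◇p → ¬p there: w1:F, w6:F. ✗
w2: successors {w0, w1, w2, w3, w4, w5, w7}; ◇p → ¬p there: w0:T, w1:F, w2:F, w3:T, w4:F, w5:F, w7:F. ✓
w3: successors {w0, w1, w2, w3, w6, w7}; ◇p → ¬p there: w0:T, w1:F, w2:F, w3:T, w6:F, w7:F. ✓
w4: successors {w0, w2, w6, w7}; ◇p → ¬p there: w0:T, w2:F, w6:F, w7:F. ✓
w5: successors {w1, w2, w3, w6}; ◇p → ¬p there: w1:F, w2:F, w3:T, w6:F. ✓
w6: successors {w0, w1, w2, w3, w4, w5, w6, w7}; ◇p → ¬p there: w0:T, w1:F, w2:F, w3:T, w4:F, w5:F, w6:F, w7:F. ✓
w7: successors {w1, w2, w4, w5}; ◇p → ¬p there: w1:F, w2:F, w4:F, w5:F. ✗
That's 6 of 8 worlds, so 6/8 = 3/4.

3/4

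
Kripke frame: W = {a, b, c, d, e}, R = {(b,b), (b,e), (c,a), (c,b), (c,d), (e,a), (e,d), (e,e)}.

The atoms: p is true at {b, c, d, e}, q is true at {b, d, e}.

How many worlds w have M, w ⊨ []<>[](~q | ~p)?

2

a: no successors, so []<>[](~q | ~p) holds vacuously. ✓
b: successors {b, e}; <>[](~q | ~p) there: b:F, e:T. ✗
c: successors {a, b, d}; <>[](~q | ~p) there: a:F, b:F, d:F. ✗
d: no successors, so []<>[](~q | ~p) holds vacuously. ✓
e: successors {a, d, e}; <>[](~q | ~p) there: a:F, d:F, e:T. ✗
Satisfying worlds: {a, d}.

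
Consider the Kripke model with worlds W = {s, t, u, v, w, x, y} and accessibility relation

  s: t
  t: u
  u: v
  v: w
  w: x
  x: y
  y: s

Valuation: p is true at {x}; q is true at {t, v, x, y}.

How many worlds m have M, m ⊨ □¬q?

3

s: successors {t}; ¬q there: t:F. ✗
t: successors {u}; ¬q there: u:T. ✓
u: successors {v}; ¬q there: v:F. ✗
v: successors {w}; ¬q there: w:T. ✓
w: successors {x}; ¬q there: x:F. ✗
x: successors {y}; ¬q there: y:F. ✗
y: successors {s}; ¬q there: s:T. ✓
Satisfying worlds: {t, v, y}.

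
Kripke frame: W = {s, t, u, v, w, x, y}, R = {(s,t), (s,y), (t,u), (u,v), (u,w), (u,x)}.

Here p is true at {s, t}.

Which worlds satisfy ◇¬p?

{s, t, u}

s: successors {t, y}; ¬p there: t:F, y:T. ✓
t: successors {u}; ¬p there: u:T. ✓
u: successors {v, w, x}; ¬p there: v:T, w:T, x:T. ✓
v: no successors, so ◇¬p fails. ✗
w: no successors, so ◇¬p fails. ✗
x: no successors, so ◇¬p fails. ✗
y: no successors, so ◇¬p fails. ✗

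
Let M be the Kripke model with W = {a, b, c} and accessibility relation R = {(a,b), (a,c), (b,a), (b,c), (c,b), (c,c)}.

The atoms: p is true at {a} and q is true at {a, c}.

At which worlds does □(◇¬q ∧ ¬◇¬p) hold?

∅

a: successors {b, c}; ◇¬q ∧ ¬◇¬p there: b:F, c:F. ✗
b: successors {a, c}; ◇¬q ∧ ¬◇¬p there: a:F, c:F. ✗
c: successors {b, c}; ◇¬q ∧ ¬◇¬p there: b:F, c:F. ✗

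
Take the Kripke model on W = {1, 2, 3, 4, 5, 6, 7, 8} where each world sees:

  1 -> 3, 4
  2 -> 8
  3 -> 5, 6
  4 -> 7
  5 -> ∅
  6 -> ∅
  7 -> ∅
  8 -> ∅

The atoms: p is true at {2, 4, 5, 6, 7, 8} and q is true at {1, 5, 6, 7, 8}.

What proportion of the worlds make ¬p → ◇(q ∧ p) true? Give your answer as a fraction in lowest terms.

7/8

1: ¬p is T, ◇(q ∧ p) is F. ✗
2: ¬p is F, ◇(q ∧ p) is T. ✓
3: ¬p is T, ◇(q ∧ p) is T. ✓
4: ¬p is F, ◇(q ∧ p) is T. ✓
5: ¬p is F, ◇(q ∧ p) is F. ✓
6: ¬p is F, ◇(q ∧ p) is F. ✓
7: ¬p is F, ◇(q ∧ p) is F. ✓
8: ¬p is F, ◇(q ∧ p) is F. ✓
That's 7 of 8 worlds, so 7/8.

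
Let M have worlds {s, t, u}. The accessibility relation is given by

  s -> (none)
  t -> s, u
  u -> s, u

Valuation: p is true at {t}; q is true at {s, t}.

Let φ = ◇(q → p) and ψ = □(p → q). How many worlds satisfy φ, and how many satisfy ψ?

2 and 3

For ◇(q → p):
s: no successors, so ◇(q → p) fails. ✗
t: successors {s, u}; q → p there: s:F, u:T. ✓
u: successors {s, u}; q → p there: s:F, u:T. ✓
— 2 worlds.
For □(p → q):
s: no successors, so □(p → q) holds vacuously. ✓
t: successors {s, u}; p → q there: s:T, u:T. ✓
u: successors {s, u}; p → q there: s:T, u:T. ✓
— 3 worlds.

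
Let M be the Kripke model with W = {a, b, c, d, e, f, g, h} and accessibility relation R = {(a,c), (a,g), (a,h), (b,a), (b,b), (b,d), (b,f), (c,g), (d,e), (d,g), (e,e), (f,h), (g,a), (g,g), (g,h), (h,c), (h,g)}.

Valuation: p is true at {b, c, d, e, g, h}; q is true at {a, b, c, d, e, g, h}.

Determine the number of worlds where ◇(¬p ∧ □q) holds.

2

a: successors {c, g, h}; ¬p ∧ □q there: c:F, g:F, h:F. ✗
b: successors {a, b, d, f}; ¬p ∧ □q there: a:T, b:F, d:F, f:T. ✓
c: successors {g}; ¬p ∧ □q there: g:F. ✗
d: successors {e, g}; ¬p ∧ □q there: e:F, g:F. ✗
e: successors {e}; ¬p ∧ □q there: e:F. ✗
f: successors {h}; ¬p ∧ □q there: h:F. ✗
g: successors {a, g, h}; ¬p ∧ □q there: a:T, g:F, h:F. ✓
h: successors {c, g}; ¬p ∧ □q there: c:F, g:F. ✗
Satisfying worlds: {b, g}.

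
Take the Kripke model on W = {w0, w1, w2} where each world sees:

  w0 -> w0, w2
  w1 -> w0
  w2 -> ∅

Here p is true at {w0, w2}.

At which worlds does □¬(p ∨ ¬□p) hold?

w0: successors {w0, w2}; ¬(p ∨ ¬□p) there: w0:F, w2:F. ✗
w1: successors {w0}; ¬(p ∨ ¬□p) there: w0:F. ✗
w2: no successors, so □¬(p ∨ ¬□p) holds vacuously. ✓

{w2}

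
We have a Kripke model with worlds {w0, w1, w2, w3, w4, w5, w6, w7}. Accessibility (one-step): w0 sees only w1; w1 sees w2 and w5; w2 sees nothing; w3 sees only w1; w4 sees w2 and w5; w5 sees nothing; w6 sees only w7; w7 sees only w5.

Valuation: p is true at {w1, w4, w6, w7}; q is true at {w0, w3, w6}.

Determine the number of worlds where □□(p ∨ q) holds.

5

w0: successors {w1}; □(p ∨ q) there: w1:F. ✗
w1: successors {w2, w5}; □(p ∨ q) there: w2:T, w5:T. ✓
w2: no successors, so □□(p ∨ q) holds vacuously. ✓
w3: successors {w1}; □(p ∨ q) there: w1:F. ✗
w4: successors {w2, w5}; □(p ∨ q) there: w2:T, w5:T. ✓
w5: no successors, so □□(p ∨ q) holds vacuously. ✓
w6: successors {w7}; □(p ∨ q) there: w7:F. ✗
w7: successors {w5}; □(p ∨ q) there: w5:T. ✓
Satisfying worlds: {w1, w2, w4, w5, w7}.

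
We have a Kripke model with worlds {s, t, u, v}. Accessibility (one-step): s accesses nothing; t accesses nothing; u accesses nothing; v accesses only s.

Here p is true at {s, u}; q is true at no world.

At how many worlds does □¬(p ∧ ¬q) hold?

3

s: no successors, so □¬(p ∧ ¬q) holds vacuously. ✓
t: no successors, so □¬(p ∧ ¬q) holds vacuously. ✓
u: no successors, so □¬(p ∧ ¬q) holds vacuously. ✓
v: successors {s}; ¬(p ∧ ¬q) there: s:F. ✗
Satisfying worlds: {s, t, u}.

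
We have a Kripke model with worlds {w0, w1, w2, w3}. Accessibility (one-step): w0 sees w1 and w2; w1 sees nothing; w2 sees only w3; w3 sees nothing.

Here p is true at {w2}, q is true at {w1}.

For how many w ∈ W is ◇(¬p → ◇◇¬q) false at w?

w0: successors {w1, w2}; ¬p → ◇◇¬q there: w1:F, w2:T. ✓
w1: no successors, so ◇(¬p → ◇◇¬q) fails. ✗
w2: successors {w3}; ¬p → ◇◇¬q there: w3:F. ✗
w3: no successors, so ◇(¬p → ◇◇¬q) fails. ✗
Satisfying worlds: {w0}.
So ◇(¬p → ◇◇¬q) fails at the other 3 worlds.

3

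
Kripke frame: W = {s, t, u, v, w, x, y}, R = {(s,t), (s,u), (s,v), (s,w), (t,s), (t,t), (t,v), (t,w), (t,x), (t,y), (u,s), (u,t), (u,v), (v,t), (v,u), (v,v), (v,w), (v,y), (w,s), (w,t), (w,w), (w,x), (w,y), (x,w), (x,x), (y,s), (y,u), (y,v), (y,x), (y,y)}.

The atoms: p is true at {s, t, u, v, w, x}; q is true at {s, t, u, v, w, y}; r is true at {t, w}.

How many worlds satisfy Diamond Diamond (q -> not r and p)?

s: successors {t, u, v, w}; Diamond (q -> not r and p) there: t:T, u:T, v:T, w:T. ✓
t: successors {s, t, v, w, x, y}; Diamond (q -> not r and p) there: s:T, t:T, v:T, w:T, x:T, y:T. ✓
u: successors {s, t, v}; Diamond (q -> not r and p) there: s:T, t:T, v:T. ✓
v: successors {t, u, v, w, y}; Diamond (q -> not r and p) there: t:T, u:T, v:T, w:T, y:T. ✓
w: successors {s, t, w, x, y}; Diamond (q -> not r and p) there: s:T, t:T, w:T, x:T, y:T. ✓
x: successors {w, x}; Diamond (q -> not r and p) there: w:T, x:T. ✓
y: successors {s, u, v, x, y}; Diamond (q -> not r and p) there: s:T, u:T, v:T, x:T, y:T. ✓
Satisfying worlds: {s, t, u, v, w, x, y}.

7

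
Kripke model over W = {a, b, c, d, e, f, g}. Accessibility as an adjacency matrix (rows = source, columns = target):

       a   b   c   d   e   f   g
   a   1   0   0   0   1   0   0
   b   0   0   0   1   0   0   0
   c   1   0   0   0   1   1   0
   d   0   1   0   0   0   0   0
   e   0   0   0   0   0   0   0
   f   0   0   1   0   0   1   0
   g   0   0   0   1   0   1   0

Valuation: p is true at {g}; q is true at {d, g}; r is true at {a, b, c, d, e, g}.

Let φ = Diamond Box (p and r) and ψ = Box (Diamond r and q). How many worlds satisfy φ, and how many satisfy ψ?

For Diamond Box (p and r):
a: successors {a, e}; Box (p and r) there: a:F, e:T. ✓
b: successors {d}; Box (p and r) there: d:F. ✗
c: successors {a, e, f}; Box (p and r) there: a:F, e:T, f:F. ✓
d: successors {b}; Box (p and r) there: b:F. ✗
e: no successors, so Diamond Box (p and r) fails. ✗
f: successors {c, f}; Box (p and r) there: c:F, f:F. ✗
g: successors {d, f}; Box (p and r) there: d:F, f:F. ✗
— 2 worlds.
For Box (Diamond r and q):
a: successors {a, e}; Diamond r and q there: a:F, e:F. ✗
b: successors {d}; Diamond r and q there: d:T. ✓
c: successors {a, e, f}; Diamond r and q there: a:F, e:F, f:F. ✗
d: successors {b}; Diamond r and q there: b:F. ✗
e: no successors, so Box (Diamond r and q) holds vacuously. ✓
f: successors {c, f}; Diamond r and q there: c:F, f:F. ✗
g: successors {d, f}; Diamond r and q there: d:T, f:F. ✗
— 2 worlds.

2 and 2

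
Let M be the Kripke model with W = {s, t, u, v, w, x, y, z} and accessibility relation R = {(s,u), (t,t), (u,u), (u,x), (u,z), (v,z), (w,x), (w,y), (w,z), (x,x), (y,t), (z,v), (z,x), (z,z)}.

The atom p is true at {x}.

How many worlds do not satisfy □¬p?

s: successors {u}; ¬p there: u:T. ✓
t: successors {t}; ¬p there: t:T. ✓
u: successors {u, x, z}; ¬p there: u:T, x:F, z:T. ✗
v: successors {z}; ¬p there: z:T. ✓
w: successors {x, y, z}; ¬p there: x:F, y:T, z:T. ✗
x: successors {x}; ¬p there: x:F. ✗
y: successors {t}; ¬p there: t:T. ✓
z: successors {v, x, z}; ¬p there: v:T, x:F, z:T. ✗
Satisfying worlds: {s, t, v, y}.
So □¬p fails at the other 4 worlds.

4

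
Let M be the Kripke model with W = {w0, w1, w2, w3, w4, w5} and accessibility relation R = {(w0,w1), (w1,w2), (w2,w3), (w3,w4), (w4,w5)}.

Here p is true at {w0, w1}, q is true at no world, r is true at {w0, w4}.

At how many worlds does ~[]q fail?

1

w0: []q is F. ✓
w1: []q is F. ✓
w2: []q is F. ✓
w3: []q is F. ✓
w4: []q is F. ✓
w5: []q is T. ✗
Satisfying worlds: {w0, w1, w2, w3, w4}.
So ~[]q fails at the other 1 world.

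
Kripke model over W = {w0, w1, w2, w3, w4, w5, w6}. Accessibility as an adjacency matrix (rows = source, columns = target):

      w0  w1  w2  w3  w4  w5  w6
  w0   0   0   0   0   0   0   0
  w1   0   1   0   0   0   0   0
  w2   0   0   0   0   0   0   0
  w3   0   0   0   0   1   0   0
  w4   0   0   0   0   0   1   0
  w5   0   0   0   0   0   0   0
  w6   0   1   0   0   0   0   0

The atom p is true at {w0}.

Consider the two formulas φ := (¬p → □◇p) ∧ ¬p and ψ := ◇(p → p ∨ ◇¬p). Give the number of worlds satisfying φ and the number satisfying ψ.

For (¬p → □◇p) ∧ ¬p:
w0: ¬p → □◇p is T, ¬p is F. ✗
w1: ¬p → □◇p is F, ¬p is T. ✗
w2: ¬p → □◇p is T, ¬p is T. ✓
w3: ¬p → □◇p is F, ¬p is T. ✗
w4: ¬p → □◇p is F, ¬p is T. ✗
w5: ¬p → □◇p is T, ¬p is T. ✓
w6: ¬p → □◇p is F, ¬p is T. ✗
— 2 worlds.
For ◇(p → p ∨ ◇¬p):
w0: no successors, so ◇(p → p ∨ ◇¬p) fails. ✗
w1: successors {w1}; p → p ∨ ◇¬p there: w1:T. ✓
w2: no successors, so ◇(p → p ∨ ◇¬p) fails. ✗
w3: successors {w4}; p → p ∨ ◇¬p there: w4:T. ✓
w4: successors {w5}; p → p ∨ ◇¬p there: w5:T. ✓
w5: no successors, so ◇(p → p ∨ ◇¬p) fails. ✗
w6: successors {w1}; p → p ∨ ◇¬p there: w1:T. ✓
— 4 worlds.

2 and 4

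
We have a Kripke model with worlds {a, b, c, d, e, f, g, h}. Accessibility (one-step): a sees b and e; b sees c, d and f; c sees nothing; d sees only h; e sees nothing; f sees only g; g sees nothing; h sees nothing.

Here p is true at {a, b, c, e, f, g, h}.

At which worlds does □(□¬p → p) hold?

a: successors {b, e}; □¬p → p there: b:T, e:T. ✓
b: successors {c, d, f}; □¬p → p there: c:T, d:T, f:T. ✓
c: no successors, so □(□¬p → p) holds vacuously. ✓
d: successors {h}; □¬p → p there: h:T. ✓
e: no successors, so □(□¬p → p) holds vacuously. ✓
f: successors {g}; □¬p → p there: g:T. ✓
g: no successors, so □(□¬p → p) holds vacuously. ✓
h: no successors, so □(□¬p → p) holds vacuously. ✓

{a, b, c, d, e, f, g, h}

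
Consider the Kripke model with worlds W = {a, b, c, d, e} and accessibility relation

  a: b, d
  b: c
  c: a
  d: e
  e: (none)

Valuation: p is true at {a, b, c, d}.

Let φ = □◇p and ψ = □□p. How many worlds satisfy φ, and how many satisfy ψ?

For □◇p:
a: successors {b, d}; ◇p there: b:T, d:F. ✗
b: successors {c}; ◇p there: c:T. ✓
c: successors {a}; ◇p there: a:T. ✓
d: successors {e}; ◇p there: e:F. ✗
e: no successors, so □◇p holds vacuously. ✓
— 3 worlds.
For □□p:
a: successors {b, d}; □p there: b:T, d:F. ✗
b: successors {c}; □p there: c:T. ✓
c: successors {a}; □p there: a:T. ✓
d: successors {e}; □p there: e:T. ✓
e: no successors, so □□p holds vacuously. ✓
— 4 worlds.

3 and 4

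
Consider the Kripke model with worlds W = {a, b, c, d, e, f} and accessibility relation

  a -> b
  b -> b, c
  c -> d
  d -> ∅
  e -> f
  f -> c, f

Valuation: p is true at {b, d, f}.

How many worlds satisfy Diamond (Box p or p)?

5

a: successors {b}; Box p or p there: b:T. ✓
b: successors {b, c}; Box p or p there: b:T, c:T. ✓
c: successors {d}; Box p or p there: d:T. ✓
d: no successors, so Diamond (Box p or p) fails. ✗
e: successors {f}; Box p or p there: f:T. ✓
f: successors {c, f}; Box p or p there: c:T, f:T. ✓
Satisfying worlds: {a, b, c, e, f}.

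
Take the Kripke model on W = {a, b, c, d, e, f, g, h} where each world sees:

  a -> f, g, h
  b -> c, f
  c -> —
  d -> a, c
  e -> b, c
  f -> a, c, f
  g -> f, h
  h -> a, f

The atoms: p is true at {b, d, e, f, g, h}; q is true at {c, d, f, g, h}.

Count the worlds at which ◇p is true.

6

a: successors {f, g, h}; p there: f:T, g:T, h:T. ✓
b: successors {c, f}; p there: c:F, f:T. ✓
c: no successors, so ◇p fails. ✗
d: successors {a, c}; p there: a:F, c:F. ✗
e: successors {b, c}; p there: b:T, c:F. ✓
f: successors {a, c, f}; p there: a:F, c:F, f:T. ✓
g: successors {f, h}; p there: f:T, h:T. ✓
h: successors {a, f}; p there: a:F, f:T. ✓
Satisfying worlds: {a, b, e, f, g, h}.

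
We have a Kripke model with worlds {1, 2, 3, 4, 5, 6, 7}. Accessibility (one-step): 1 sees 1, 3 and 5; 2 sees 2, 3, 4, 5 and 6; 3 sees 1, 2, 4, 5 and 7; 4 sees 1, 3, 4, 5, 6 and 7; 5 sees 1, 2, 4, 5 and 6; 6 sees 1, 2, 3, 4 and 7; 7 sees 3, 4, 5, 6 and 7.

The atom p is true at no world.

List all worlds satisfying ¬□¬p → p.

1: ¬□¬p is F, p is F. ✓
2: ¬□¬p is F, p is F. ✓
3: ¬□¬p is F, p is F. ✓
4: ¬□¬p is F, p is F. ✓
5: ¬□¬p is F, p is F. ✓
6: ¬□¬p is F, p is F. ✓
7: ¬□¬p is F, p is F. ✓

{1, 2, 3, 4, 5, 6, 7}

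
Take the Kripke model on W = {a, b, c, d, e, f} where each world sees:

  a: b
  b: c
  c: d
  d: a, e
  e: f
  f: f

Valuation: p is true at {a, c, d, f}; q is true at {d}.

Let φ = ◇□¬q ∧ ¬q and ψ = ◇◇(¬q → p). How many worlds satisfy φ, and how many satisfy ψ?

For ◇□¬q ∧ ¬q:
a: ◇□¬q is T, ¬q is T. ✓
b: ◇□¬q is F, ¬q is T. ✗
c: ◇□¬q is T, ¬q is T. ✓
d: ◇□¬q is T, ¬q is F. ✗
e: ◇□¬q is T, ¬q is T. ✓
f: ◇□¬q is T, ¬q is T. ✓
— 4 worlds.
For ◇◇(¬q → p):
a: successors {b}; ◇(¬q → p) there: b:T. ✓
b: successors {c}; ◇(¬q → p) there: c:T. ✓
c: successors {d}; ◇(¬q → p) there: d:T. ✓
d: successors {a, e}; ◇(¬q → p) there: a:F, e:T. ✓
e: successors {f}; ◇(¬q → p) there: f:T. ✓
f: successors {f}; ◇(¬q → p) there: f:T. ✓
— 6 worlds.

4 and 6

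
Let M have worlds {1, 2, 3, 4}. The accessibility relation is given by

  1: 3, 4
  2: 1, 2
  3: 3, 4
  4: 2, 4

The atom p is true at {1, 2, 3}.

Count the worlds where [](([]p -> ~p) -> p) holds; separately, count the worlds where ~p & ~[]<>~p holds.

For [](([]p -> ~p) -> p):
1: successors {3, 4}; ([]p -> ~p) -> p there: 3:T, 4:F. ✗
2: successors {1, 2}; ([]p -> ~p) -> p there: 1:T, 2:T. ✓
3: successors {3, 4}; ([]p -> ~p) -> p there: 3:T, 4:F. ✗
4: successors {2, 4}; ([]p -> ~p) -> p there: 2:T, 4:F. ✗
— 1 world.
For ~p & ~[]<>~p:
1: ~p is F, ~[]<>~p is F. ✗
2: ~p is F, ~[]<>~p is T. ✗
3: ~p is F, ~[]<>~p is F. ✗
4: ~p is T, ~[]<>~p is T. ✓
— 1 world.

1 and 1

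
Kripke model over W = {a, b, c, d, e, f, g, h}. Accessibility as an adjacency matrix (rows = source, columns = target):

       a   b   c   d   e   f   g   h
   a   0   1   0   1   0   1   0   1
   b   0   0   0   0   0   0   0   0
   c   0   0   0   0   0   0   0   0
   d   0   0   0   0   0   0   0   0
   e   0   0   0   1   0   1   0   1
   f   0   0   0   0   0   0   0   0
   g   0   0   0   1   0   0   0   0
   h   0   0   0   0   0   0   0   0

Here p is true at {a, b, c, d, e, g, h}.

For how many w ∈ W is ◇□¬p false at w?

a: successors {b, d, f, h}; □¬p there: b:T, d:T, f:T, h:T. ✓
b: no successors, so ◇□¬p fails. ✗
c: no successors, so ◇□¬p fails. ✗
d: no successors, so ◇□¬p fails. ✗
e: successors {d, f, h}; □¬p there: d:T, f:T, h:T. ✓
f: no successors, so ◇□¬p fails. ✗
g: successors {d}; □¬p there: d:T. ✓
h: no successors, so ◇□¬p fails. ✗
Satisfying worlds: {a, e, g}.
So ◇□¬p fails at the other 5 worlds.

5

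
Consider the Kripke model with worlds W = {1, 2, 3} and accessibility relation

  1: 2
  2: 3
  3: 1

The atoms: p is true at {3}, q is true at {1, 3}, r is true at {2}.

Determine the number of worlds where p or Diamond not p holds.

2

1: p is F, Diamond not p is T. ✓
2: p is F, Diamond not p is F. ✗
3: p is T, Diamond not p is T. ✓
Satisfying worlds: {1, 3}.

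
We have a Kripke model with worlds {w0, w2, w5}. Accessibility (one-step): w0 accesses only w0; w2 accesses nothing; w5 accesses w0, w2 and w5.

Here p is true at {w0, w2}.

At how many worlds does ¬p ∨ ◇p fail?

w0: ¬p is F, ◇p is T. ✓
w2: ¬p is F, ◇p is F. ✗
w5: ¬p is T, ◇p is T. ✓
Satisfying worlds: {w0, w5}.
So ¬p ∨ ◇p fails at the other 1 world.

1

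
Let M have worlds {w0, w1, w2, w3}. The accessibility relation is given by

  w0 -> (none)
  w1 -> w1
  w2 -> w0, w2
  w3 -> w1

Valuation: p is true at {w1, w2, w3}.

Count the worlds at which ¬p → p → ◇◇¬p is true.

4

w0: ¬p is T, p → ◇◇¬p is T. ✓
w1: ¬p is F, p → ◇◇¬p is F. ✓
w2: ¬p is F, p → ◇◇¬p is T. ✓
w3: ¬p is F, p → ◇◇¬p is F. ✓
Satisfying worlds: {w0, w1, w2, w3}.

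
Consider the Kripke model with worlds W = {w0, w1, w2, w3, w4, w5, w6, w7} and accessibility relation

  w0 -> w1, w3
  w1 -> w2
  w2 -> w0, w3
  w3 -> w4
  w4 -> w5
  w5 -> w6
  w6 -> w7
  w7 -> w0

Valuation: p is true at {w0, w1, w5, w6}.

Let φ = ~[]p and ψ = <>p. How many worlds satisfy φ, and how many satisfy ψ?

For ~[]p:
w0: []p is F. ✓
w1: []p is F. ✓
w2: []p is F. ✓
w3: []p is F. ✓
w4: []p is T. ✗
w5: []p is T. ✗
w6: []p is F. ✓
w7: []p is T. ✗
— 5 worlds.
For <>p:
w0: successors {w1, w3}; p there: w1:T, w3:F. ✓
w1: successors {w2}; p there: w2:F. ✗
w2: successors {w0, w3}; p there: w0:T, w3:F. ✓
w3: successors {w4}; p there: w4:F. ✗
w4: successors {w5}; p there: w5:T. ✓
w5: successors {w6}; p there: w6:T. ✓
w6: successors {w7}; p there: w7:F. ✗
w7: successors {w0}; p there: w0:T. ✓
— 5 worlds.

5 and 5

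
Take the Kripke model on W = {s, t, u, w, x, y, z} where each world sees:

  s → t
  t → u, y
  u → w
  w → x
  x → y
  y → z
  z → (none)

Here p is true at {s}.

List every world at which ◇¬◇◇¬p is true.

{t, x, y}

s: successors {t}; ¬◇◇¬p there: t:F. ✗
t: successors {u, y}; ¬◇◇¬p there: u:F, y:T. ✓
u: successors {w}; ¬◇◇¬p there: w:F. ✗
w: successors {x}; ¬◇◇¬p there: x:F. ✗
x: successors {y}; ¬◇◇¬p there: y:T. ✓
y: successors {z}; ¬◇◇¬p there: z:T. ✓
z: no successors, so ◇¬◇◇¬p fails. ✗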